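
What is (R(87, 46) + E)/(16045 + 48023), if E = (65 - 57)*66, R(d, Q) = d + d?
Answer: 117/10678 ≈ 0.010957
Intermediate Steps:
R(d, Q) = 2*d
E = 528 (E = 8*66 = 528)
(R(87, 46) + E)/(16045 + 48023) = (2*87 + 528)/(16045 + 48023) = (174 + 528)/64068 = 702*(1/64068) = 117/10678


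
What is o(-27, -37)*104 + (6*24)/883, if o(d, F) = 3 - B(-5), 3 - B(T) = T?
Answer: -459016/883 ≈ -519.84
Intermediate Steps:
B(T) = 3 - T
o(d, F) = -5 (o(d, F) = 3 - (3 - 1*(-5)) = 3 - (3 + 5) = 3 - 1*8 = 3 - 8 = -5)
o(-27, -37)*104 + (6*24)/883 = -5*104 + (6*24)/883 = -520 + 144*(1/883) = -520 + 144/883 = -459016/883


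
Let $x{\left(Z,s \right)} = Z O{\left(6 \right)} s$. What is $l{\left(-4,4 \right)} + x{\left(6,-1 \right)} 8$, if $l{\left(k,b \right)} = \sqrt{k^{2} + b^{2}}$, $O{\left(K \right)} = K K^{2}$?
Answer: $-10368 + 4 \sqrt{2} \approx -10362.0$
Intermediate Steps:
$O{\left(K \right)} = K^{3}$
$x{\left(Z,s \right)} = 216 Z s$ ($x{\left(Z,s \right)} = Z 6^{3} s = Z 216 s = 216 Z s$)
$l{\left(k,b \right)} = \sqrt{b^{2} + k^{2}}$
$l{\left(-4,4 \right)} + x{\left(6,-1 \right)} 8 = \sqrt{4^{2} + \left(-4\right)^{2}} + 216 \cdot 6 \left(-1\right) 8 = \sqrt{16 + 16} - 10368 = \sqrt{32} - 10368 = 4 \sqrt{2} - 10368 = -10368 + 4 \sqrt{2}$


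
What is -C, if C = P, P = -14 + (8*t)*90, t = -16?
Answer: 11534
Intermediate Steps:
P = -11534 (P = -14 + (8*(-16))*90 = -14 - 128*90 = -14 - 11520 = -11534)
C = -11534
-C = -1*(-11534) = 11534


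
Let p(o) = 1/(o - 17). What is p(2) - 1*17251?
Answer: -258766/15 ≈ -17251.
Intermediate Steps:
p(o) = 1/(-17 + o)
p(2) - 1*17251 = 1/(-17 + 2) - 1*17251 = 1/(-15) - 17251 = -1/15 - 17251 = -258766/15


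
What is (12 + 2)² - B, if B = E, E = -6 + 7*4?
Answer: 174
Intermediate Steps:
E = 22 (E = -6 + 28 = 22)
B = 22
(12 + 2)² - B = (12 + 2)² - 1*22 = 14² - 22 = 196 - 22 = 174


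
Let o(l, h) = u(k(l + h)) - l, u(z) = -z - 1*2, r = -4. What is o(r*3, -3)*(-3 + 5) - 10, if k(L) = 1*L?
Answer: 40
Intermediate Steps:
k(L) = L
u(z) = -2 - z (u(z) = -z - 2 = -2 - z)
o(l, h) = -2 - h - 2*l (o(l, h) = (-2 - (l + h)) - l = (-2 - (h + l)) - l = (-2 + (-h - l)) - l = (-2 - h - l) - l = -2 - h - 2*l)
o(r*3, -3)*(-3 + 5) - 10 = (-2 - 1*(-3) - (-8)*3)*(-3 + 5) - 10 = (-2 + 3 - 2*(-12))*2 - 10 = (-2 + 3 + 24)*2 - 10 = 25*2 - 10 = 50 - 10 = 40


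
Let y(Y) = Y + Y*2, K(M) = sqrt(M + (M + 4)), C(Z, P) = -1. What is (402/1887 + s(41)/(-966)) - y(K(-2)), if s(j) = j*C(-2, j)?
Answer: 155233/607614 ≈ 0.25548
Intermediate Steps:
K(M) = sqrt(4 + 2*M) (K(M) = sqrt(M + (4 + M)) = sqrt(4 + 2*M))
s(j) = -j (s(j) = j*(-1) = -j)
y(Y) = 3*Y (y(Y) = Y + 2*Y = 3*Y)
(402/1887 + s(41)/(-966)) - y(K(-2)) = (402/1887 - 1*41/(-966)) - 3*sqrt(4 + 2*(-2)) = (402*(1/1887) - 41*(-1/966)) - 3*sqrt(4 - 4) = (134/629 + 41/966) - 3*sqrt(0) = 155233/607614 - 3*0 = 155233/607614 - 1*0 = 155233/607614 + 0 = 155233/607614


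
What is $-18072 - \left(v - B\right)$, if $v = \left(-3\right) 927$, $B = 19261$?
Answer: $3970$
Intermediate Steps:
$v = -2781$
$-18072 - \left(v - B\right) = -18072 - \left(-2781 - 19261\right) = -18072 - -22042 = -18072 + 22042 = 3970$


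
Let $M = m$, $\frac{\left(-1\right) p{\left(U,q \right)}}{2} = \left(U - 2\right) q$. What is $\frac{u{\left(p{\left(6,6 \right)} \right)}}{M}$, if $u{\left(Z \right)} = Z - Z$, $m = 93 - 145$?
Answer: $0$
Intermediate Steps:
$p{\left(U,q \right)} = - 2 q \left(-2 + U\right)$ ($p{\left(U,q \right)} = - 2 \left(U - 2\right) q = - 2 \left(-2 + U\right) q = - 2 q \left(-2 + U\right)$)
$m = -52$
$M = -52$
$u{\left(Z \right)} = 0$
$\frac{u{\left(p{\left(6,6 \right)} \right)}}{M} = \frac{0}{-52} = 0 \left(- \frac{1}{52}\right) = 0$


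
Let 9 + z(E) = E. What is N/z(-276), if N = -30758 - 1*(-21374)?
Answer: 3128/95 ≈ 32.926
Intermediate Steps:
z(E) = -9 + E
N = -9384 (N = -30758 + 21374 = -9384)
N/z(-276) = -9384/(-9 - 276) = -9384/(-285) = -9384*(-1/285) = 3128/95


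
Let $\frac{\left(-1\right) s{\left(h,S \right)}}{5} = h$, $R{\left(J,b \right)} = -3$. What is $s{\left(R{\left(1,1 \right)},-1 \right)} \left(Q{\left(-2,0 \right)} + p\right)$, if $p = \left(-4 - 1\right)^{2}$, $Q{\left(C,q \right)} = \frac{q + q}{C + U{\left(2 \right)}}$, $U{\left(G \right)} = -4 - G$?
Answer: $375$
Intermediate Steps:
$s{\left(h,S \right)} = - 5 h$
$Q{\left(C,q \right)} = \frac{2 q}{-6 + C}$ ($Q{\left(C,q \right)} = \frac{q + q}{C - 6} = \frac{2 q}{C - 6} = \frac{2 q}{-6 + C}$)
$p = 25$ ($p = \left(-5\right)^{2} = 25$)
$s{\left(R{\left(1,1 \right)},-1 \right)} \left(Q{\left(-2,0 \right)} + p\right) = \left(-5\right) \left(-3\right) \left(2 \cdot 0 \frac{1}{-6 - 2} + 25\right) = 15 \left(2 \cdot 0 \frac{1}{-8} + 25\right) = 15 \left(2 \cdot 0 \left(- \frac{1}{8}\right) + 25\right) = 15 \left(0 + 25\right) = 15 \cdot 25 = 375$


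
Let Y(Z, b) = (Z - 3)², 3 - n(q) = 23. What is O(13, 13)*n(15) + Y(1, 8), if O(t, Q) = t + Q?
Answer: -516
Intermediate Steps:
n(q) = -20 (n(q) = 3 - 1*23 = 3 - 23 = -20)
O(t, Q) = Q + t
Y(Z, b) = (-3 + Z)²
O(13, 13)*n(15) + Y(1, 8) = (13 + 13)*(-20) + (-3 + 1)² = 26*(-20) + (-2)² = -520 + 4 = -516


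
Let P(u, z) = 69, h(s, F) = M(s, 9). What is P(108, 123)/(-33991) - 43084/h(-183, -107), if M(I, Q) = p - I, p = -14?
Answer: -1464479905/5744479 ≈ -254.94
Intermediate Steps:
M(I, Q) = -14 - I
h(s, F) = -14 - s
P(108, 123)/(-33991) - 43084/h(-183, -107) = 69/(-33991) - 43084/(-14 - 1*(-183)) = 69*(-1/33991) - 43084/(-14 + 183) = -69/33991 - 43084/169 = -1464479905/5744479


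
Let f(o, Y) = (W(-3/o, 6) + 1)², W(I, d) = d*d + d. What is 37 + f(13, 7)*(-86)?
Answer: -158977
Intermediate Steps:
W(I, d) = d + d² (W(I, d) = d² + d = d + d²)
f(o, Y) = 1849 (f(o, Y) = (6*(1 + 6) + 1)² = (6*7 + 1)² = (42 + 1)² = 43² = 1849)
37 + f(13, 7)*(-86) = 37 + 1849*(-86) = 37 - 159014 = -158977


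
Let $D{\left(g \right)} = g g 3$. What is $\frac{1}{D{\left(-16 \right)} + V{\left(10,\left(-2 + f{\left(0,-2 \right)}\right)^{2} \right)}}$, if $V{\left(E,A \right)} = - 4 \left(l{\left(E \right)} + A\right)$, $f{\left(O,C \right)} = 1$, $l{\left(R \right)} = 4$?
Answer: $\frac{1}{748} \approx 0.0013369$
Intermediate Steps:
$V{\left(E,A \right)} = -16 - 4 A$ ($V{\left(E,A \right)} = - 4 \left(4 + A\right) = -16 - 4 A$)
$D{\left(g \right)} = 3 g^{2}$ ($D{\left(g \right)} = g^{2} \cdot 3 = 3 g^{2}$)
$\frac{1}{D{\left(-16 \right)} + V{\left(10,\left(-2 + f{\left(0,-2 \right)}\right)^{2} \right)}} = \frac{1}{3 \left(-16\right)^{2} - \left(16 + 4 \left(-2 + 1\right)^{2}\right)} = \frac{1}{3 \cdot 256 - \left(16 + 4 \left(-1\right)^{2}\right)} = \frac{1}{768 - 20} = \frac{1}{748}$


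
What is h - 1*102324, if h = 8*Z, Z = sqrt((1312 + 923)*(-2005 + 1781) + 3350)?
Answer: -102324 + 1784*I*sqrt(10) ≈ -1.0232e+5 + 5641.5*I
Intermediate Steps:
Z = 223*I*sqrt(10) (Z = sqrt(2235*(-224) + 3350) = sqrt(-500640 + 3350) = sqrt(-497290) = 223*I*sqrt(10) ≈ 705.19*I)
h = 1784*I*sqrt(10) (h = 8*(223*I*sqrt(10)) = 1784*I*sqrt(10) ≈ 5641.5*I)
h - 1*102324 = 1784*I*sqrt(10) - 1*102324 = 1784*I*sqrt(10) - 102324 = -102324 + 1784*I*sqrt(10)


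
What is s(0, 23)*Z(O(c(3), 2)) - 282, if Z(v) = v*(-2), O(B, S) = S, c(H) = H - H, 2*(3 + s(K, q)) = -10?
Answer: -250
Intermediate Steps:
s(K, q) = -8 (s(K, q) = -3 + (½)*(-10) = -3 - 5 = -8)
c(H) = 0
Z(v) = -2*v
s(0, 23)*Z(O(c(3), 2)) - 282 = -(-16)*2 - 282 = -8*(-4) - 282 = 32 - 282 = -250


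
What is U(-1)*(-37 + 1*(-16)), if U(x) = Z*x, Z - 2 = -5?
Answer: -159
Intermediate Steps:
Z = -3 (Z = 2 - 5 = -3)
U(x) = -3*x
U(-1)*(-37 + 1*(-16)) = (-3*(-1))*(-37 + 1*(-16)) = 3*(-37 - 16) = 3*(-53) = -159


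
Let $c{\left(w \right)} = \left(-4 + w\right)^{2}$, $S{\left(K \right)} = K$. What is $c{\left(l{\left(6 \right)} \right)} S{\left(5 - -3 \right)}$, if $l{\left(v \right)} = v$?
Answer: $32$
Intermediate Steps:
$c{\left(l{\left(6 \right)} \right)} S{\left(5 - -3 \right)} = \left(-4 + 6\right)^{2} \left(5 - -3\right) = 2^{2} \left(5 + 3\right) = 4 \cdot 8 = 32$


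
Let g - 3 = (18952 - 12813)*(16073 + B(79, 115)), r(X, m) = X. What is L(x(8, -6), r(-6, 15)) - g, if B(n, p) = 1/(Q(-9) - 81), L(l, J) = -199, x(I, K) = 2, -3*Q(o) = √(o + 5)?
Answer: -5826893750166/59053 - 36834*I/59053 ≈ -9.8672e+7 - 0.62374*I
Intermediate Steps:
Q(o) = -√(5 + o)/3 (Q(o) = -√(o + 5)/3 = -√(5 + o)/3)
B(n, p) = 9*(-81 + 2*I/3)/59053 (B(n, p) = 1/(-√(5 - 9)/3 - 81) = 1/(-2*I/3 - 81) = 1/(-81 - 2*I/3) = 9*(-81 + 2*I/3)/59053)
g = 5826881998619/59053 + 36834*I/59053 (g = 3 + (18952 - 12813)*(16073 + (-729/59053 + 6*I/59053)) = 3 + 6139*(949158140/59053 + 6*I/59053) = 3 + (5826881821460/59053 + 36834*I/59053) = 5826881998619/59053 + 36834*I/59053 ≈ 9.8672e+7 + 0.62374*I)
L(x(8, -6), r(-6, 15)) - g = -199 - (5826881998619/59053 + 36834*I/59053) = -199 + (-5826881998619/59053 - 36834*I/59053) = -5826893750166/59053 - 36834*I/59053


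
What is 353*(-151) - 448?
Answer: -53751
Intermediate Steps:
353*(-151) - 448 = -53303 - 448 = -53751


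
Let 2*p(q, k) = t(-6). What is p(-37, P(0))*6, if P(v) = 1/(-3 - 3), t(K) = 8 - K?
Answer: 42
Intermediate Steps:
P(v) = -1/6 (P(v) = 1/(-6) = -1/6)
p(q, k) = 7 (p(q, k) = (8 - 1*(-6))/2 = (8 + 6)/2 = (1/2)*14 = 7)
p(-37, P(0))*6 = 7*6 = 42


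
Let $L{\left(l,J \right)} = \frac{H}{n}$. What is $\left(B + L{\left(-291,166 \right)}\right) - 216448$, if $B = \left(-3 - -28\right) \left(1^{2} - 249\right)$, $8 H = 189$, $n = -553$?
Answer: $- \frac{140713563}{632} \approx -2.2265 \cdot 10^{5}$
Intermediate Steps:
$H = \frac{189}{8}$ ($H = \frac{1}{8} \cdot 189 = \frac{189}{8} \approx 23.625$)
$L{\left(l,J \right)} = - \frac{27}{632}$ ($L{\left(l,J \right)} = \frac{189}{8 \left(-553\right)} = \frac{189}{8} \left(- \frac{1}{553}\right) = - \frac{27}{632}$)
$B = -6200$ ($B = \left(-3 + 28\right) \left(1 - 249\right) = 25 \left(-248\right) = -6200$)
$\left(B + L{\left(-291,166 \right)}\right) - 216448 = \left(-6200 - \frac{27}{632}\right) - 216448 = - \frac{3918427}{632} - 216448 = - \frac{140713563}{632}$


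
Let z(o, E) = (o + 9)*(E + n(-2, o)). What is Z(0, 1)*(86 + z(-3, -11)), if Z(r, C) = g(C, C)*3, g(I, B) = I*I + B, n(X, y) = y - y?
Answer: 120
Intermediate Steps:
n(X, y) = 0
g(I, B) = B + I² (g(I, B) = I² + B = B + I²)
z(o, E) = E*(9 + o) (z(o, E) = (o + 9)*(E + 0) = (9 + o)*E = E*(9 + o))
Z(r, C) = 3*C + 3*C² (Z(r, C) = (C + C²)*3 = 3*C + 3*C²)
Z(0, 1)*(86 + z(-3, -11)) = (3*1*(1 + 1))*(86 - 11*(9 - 3)) = (3*1*2)*(86 - 11*6) = 6*(86 - 66) = 6*20 = 120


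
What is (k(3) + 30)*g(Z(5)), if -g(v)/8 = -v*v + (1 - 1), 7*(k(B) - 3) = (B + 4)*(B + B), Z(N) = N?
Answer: 7800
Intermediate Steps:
k(B) = 3 + 2*B*(4 + B)/7 (k(B) = 3 + ((B + 4)*(B + B))/7 = 3 + ((4 + B)*(2*B))/7 = 3 + (2*B*(4 + B))/7 = 3 + 2*B*(4 + B)/7)
g(v) = 8*v² (g(v) = -8*(-v*v + (1 - 1)) = -8*(-v² + 0) = -(-8)*v² = 8*v²)
(k(3) + 30)*g(Z(5)) = ((3 + (2/7)*3² + (8/7)*3) + 30)*(8*5²) = ((3 + (2/7)*9 + 24/7) + 30)*(8*25) = ((3 + 18/7 + 24/7) + 30)*200 = (9 + 30)*200 = 39*200 = 7800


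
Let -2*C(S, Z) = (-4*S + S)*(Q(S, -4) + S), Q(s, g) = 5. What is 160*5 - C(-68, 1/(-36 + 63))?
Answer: -5626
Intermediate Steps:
C(S, Z) = 3*S*(5 + S)/2 (C(S, Z) = -(-4*S + S)*(5 + S)/2 = -(-3*S)*(5 + S)/2 = -(-3)*S*(5 + S)/2 = 3*S*(5 + S)/2)
160*5 - C(-68, 1/(-36 + 63)) = 160*5 - 3*(-68)*(5 - 68)/2 = 800 - 3*(-68)*(-63)/2 = 800 - 1*6426 = 800 - 6426 = -5626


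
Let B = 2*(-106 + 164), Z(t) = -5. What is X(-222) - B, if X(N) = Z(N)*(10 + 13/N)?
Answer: -36787/222 ≈ -165.71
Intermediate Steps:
B = 116 (B = 2*58 = 116)
X(N) = -50 - 65/N (X(N) = -5*(10 + 13/N) = -50 - 65/N)
X(-222) - B = (-50 - 65/(-222)) - 1*116 = (-50 - 65*(-1/222)) - 116 = (-50 + 65/222) - 116 = -11035/222 - 116 = -36787/222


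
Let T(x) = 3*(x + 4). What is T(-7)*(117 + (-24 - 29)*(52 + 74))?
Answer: 59049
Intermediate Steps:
T(x) = 12 + 3*x (T(x) = 3*(4 + x) = 12 + 3*x)
T(-7)*(117 + (-24 - 29)*(52 + 74)) = (12 + 3*(-7))*(117 + (-24 - 29)*(52 + 74)) = (12 - 21)*(117 - 53*126) = -9*(117 - 6678) = -9*(-6561) = 59049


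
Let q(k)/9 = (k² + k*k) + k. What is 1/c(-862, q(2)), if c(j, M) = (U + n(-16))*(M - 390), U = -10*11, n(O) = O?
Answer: 1/37800 ≈ 2.6455e-5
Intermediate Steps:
q(k) = 9*k + 18*k² (q(k) = 9*((k² + k*k) + k) = 9*((k² + k²) + k) = 9*(2*k² + k) = 9*(k + 2*k²) = 9*k + 18*k²)
U = -110
c(j, M) = 49140 - 126*M (c(j, M) = (-110 - 16)*(M - 390) = -126*(-390 + M) = 49140 - 126*M)
1/c(-862, q(2)) = 1/(49140 - 1134*2*(1 + 2*2)) = 1/(49140 - 1134*2*(1 + 4)) = 1/(49140 - 1134*2*5) = 1/(49140 - 126*90) = 1/(49140 - 11340) = 1/37800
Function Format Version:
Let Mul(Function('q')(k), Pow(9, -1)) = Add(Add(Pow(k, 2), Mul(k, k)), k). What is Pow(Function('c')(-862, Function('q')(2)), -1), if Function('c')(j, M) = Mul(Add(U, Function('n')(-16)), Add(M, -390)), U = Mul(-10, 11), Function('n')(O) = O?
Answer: Rational(1, 37800) ≈ 2.6455e-5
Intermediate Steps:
Function('q')(k) = Add(Mul(9, k), Mul(18, Pow(k, 2))) (Function('q')(k) = Mul(9, Add(Add(Pow(k, 2), Mul(k, k)), k)) = Mul(9, Add(Add(Pow(k, 2), Pow(k, 2)), k)) = Mul(9, Add(Mul(2, Pow(k, 2)), k)) = Mul(9, Add(k, Mul(2, Pow(k, 2)))) = Add(Mul(9, k), Mul(18, Pow(k, 2))))
U = -110
Function('c')(j, M) = Add(49140, Mul(-126, M)) (Function('c')(j, M) = Mul(Add(-110, -16), Add(M, -390)) = Mul(-126, Add(-390, M)) = Add(49140, Mul(-126, M)))
Pow(Function('c')(-862, Function('q')(2)), -1) = Pow(Add(49140, Mul(-126, Mul(9, 2, Add(1, Mul(2, 2))))), -1) = Pow(Add(49140, Mul(-126, Mul(9, 2, Add(1, 4)))), -1) = Pow(Add(49140, Mul(-126, Mul(9, 2, 5))), -1) = Pow(Add(49140, Mul(-126, 90)), -1) = Pow(Add(49140, -11340), -1) = Pow(37800, -1) = Rational(1, 37800)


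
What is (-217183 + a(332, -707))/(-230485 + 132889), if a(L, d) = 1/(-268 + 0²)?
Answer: 58205045/26155728 ≈ 2.2253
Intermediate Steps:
a(L, d) = -1/268 (a(L, d) = 1/(-268 + 0) = 1/(-268) = -1/268)
(-217183 + a(332, -707))/(-230485 + 132889) = (-217183 - 1/268)/(-230485 + 132889) = -58205045/268/(-97596) = -58205045/268*(-1/97596) = 58205045/26155728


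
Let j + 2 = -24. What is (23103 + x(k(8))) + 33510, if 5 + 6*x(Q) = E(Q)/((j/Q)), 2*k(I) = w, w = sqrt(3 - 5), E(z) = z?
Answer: 17662997/312 ≈ 56612.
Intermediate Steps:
j = -26 (j = -2 - 24 = -26)
w = I*sqrt(2) (w = sqrt(-2) = I*sqrt(2) ≈ 1.4142*I)
k(I) = I*sqrt(2)/2 (k(I) = (I*sqrt(2))/2 = I*sqrt(2)/2)
x(Q) = -5/6 - Q**2/156 (x(Q) = -5/6 + (Q/((-26/Q)))/6 = -5/6 + (Q*(-Q/26))/6 = -5/6 + (-Q**2/26)/6 = -5/6 - Q**2/156)
(23103 + x(k(8))) + 33510 = (23103 + (-5/6 - (I*sqrt(2)/2)**2/156)) + 33510 = (23103 + (-5/6 - 1/156*(-1/2))) + 33510 = (23103 + (-5/6 + 1/312)) + 33510 = (23103 - 259/312) + 33510 = 7207877/312 + 33510 = 17662997/312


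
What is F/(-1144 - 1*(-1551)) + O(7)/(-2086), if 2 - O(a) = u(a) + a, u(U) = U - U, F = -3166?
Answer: -6602241/849002 ≈ -7.7765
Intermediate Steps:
u(U) = 0
O(a) = 2 - a (O(a) = 2 - (0 + a) = 2 - a)
F/(-1144 - 1*(-1551)) + O(7)/(-2086) = -3166/(-1144 - 1*(-1551)) + (2 - 1*7)/(-2086) = -3166/(-1144 + 1551) + (2 - 7)*(-1/2086) = -3166/407 - 5*(-1/2086) = -3166*1/407 + 5/2086 = -3166/407 + 5/2086 = -6602241/849002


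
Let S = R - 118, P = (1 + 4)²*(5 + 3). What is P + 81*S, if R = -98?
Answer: -17296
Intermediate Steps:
P = 200 (P = 5²*8 = 25*8 = 200)
S = -216 (S = -98 - 118 = -216)
P + 81*S = 200 + 81*(-216) = 200 - 17496 = -17296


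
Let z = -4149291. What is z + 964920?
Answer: -3184371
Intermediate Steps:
z + 964920 = -4149291 + 964920 = -3184371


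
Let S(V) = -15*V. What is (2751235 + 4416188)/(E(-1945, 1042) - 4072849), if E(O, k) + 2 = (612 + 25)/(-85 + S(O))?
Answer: -208500335070/118479234953 ≈ -1.7598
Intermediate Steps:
E(O, k) = -2 + 637/(-85 - 15*O) (E(O, k) = -2 + (612 + 25)/(-85 - 15*O) = -2 + 637/(-85 - 15*O))
(2751235 + 4416188)/(E(-1945, 1042) - 4072849) = (2751235 + 4416188)/(3*(-269 - 10*(-1945))/(5*(17 + 3*(-1945))) - 4072849) = 7167423/(3*(-269 + 19450)/(5*(17 - 5835)) - 4072849) = 7167423/((⅗)*19181/(-5818) - 4072849) = 7167423/((⅗)*(-1/5818)*19181 - 4072849) = 7167423/(-57543/29090 - 4072849) = 7167423/(-118479234953/29090) = 7167423*(-29090/118479234953) = -208500335070/118479234953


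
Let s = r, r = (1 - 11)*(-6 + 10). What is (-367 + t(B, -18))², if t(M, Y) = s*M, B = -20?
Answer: 187489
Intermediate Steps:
r = -40 (r = -10*4 = -40)
s = -40
t(M, Y) = -40*M
(-367 + t(B, -18))² = (-367 - 40*(-20))² = (-367 + 800)² = 433² = 187489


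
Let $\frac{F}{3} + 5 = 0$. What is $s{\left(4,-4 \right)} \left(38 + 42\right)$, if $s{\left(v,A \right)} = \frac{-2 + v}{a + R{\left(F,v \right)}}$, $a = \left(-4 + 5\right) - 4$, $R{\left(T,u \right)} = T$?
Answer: $- \frac{80}{9} \approx -8.8889$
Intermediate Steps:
$F = -15$ ($F = -15 + 3 \cdot 0 = -15 + 0 = -15$)
$a = -3$ ($a = 1 - 4 = -3$)
$s{\left(v,A \right)} = \frac{1}{9} - \frac{v}{18}$ ($s{\left(v,A \right)} = \frac{-2 + v}{-3 - 15} = \frac{-2 + v}{-18} = \left(-2 + v\right) \left(- \frac{1}{18}\right) = \frac{1}{9} - \frac{v}{18}$)
$s{\left(4,-4 \right)} \left(38 + 42\right) = \left(\frac{1}{9} - \frac{2}{9}\right) \left(38 + 42\right) = \left(\frac{1}{9} - \frac{2}{9}\right) 80 = \left(- \frac{1}{9}\right) 80 = - \frac{80}{9}$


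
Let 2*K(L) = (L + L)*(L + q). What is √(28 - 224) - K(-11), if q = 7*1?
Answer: -44 + 14*I ≈ -44.0 + 14.0*I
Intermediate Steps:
q = 7
K(L) = L*(7 + L) (K(L) = ((L + L)*(L + 7))/2 = ((2*L)*(7 + L))/2 = (2*L*(7 + L))/2 = L*(7 + L))
√(28 - 224) - K(-11) = √(28 - 224) - (-11)*(7 - 11) = √(-196) - (-11)*(-4) = 14*I - 1*44 = 14*I - 44 = -44 + 14*I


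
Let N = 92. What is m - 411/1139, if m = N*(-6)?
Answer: -629139/1139 ≈ -552.36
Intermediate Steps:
m = -552 (m = 92*(-6) = -552)
m - 411/1139 = -552 - 411/1139 = -629139/1139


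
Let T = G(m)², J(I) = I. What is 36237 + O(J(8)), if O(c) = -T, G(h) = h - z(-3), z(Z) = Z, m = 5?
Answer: 36173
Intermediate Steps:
G(h) = 3 + h (G(h) = h - 1*(-3) = h + 3 = 3 + h)
T = 64 (T = (3 + 5)² = 8² = 64)
O(c) = -64 (O(c) = -1*64 = -64)
36237 + O(J(8)) = 36237 - 64 = 36173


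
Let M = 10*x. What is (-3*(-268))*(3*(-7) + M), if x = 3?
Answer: 7236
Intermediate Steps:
M = 30 (M = 10*3 = 30)
(-3*(-268))*(3*(-7) + M) = (-3*(-268))*(3*(-7) + 30) = 804*(-21 + 30) = 804*9 = 7236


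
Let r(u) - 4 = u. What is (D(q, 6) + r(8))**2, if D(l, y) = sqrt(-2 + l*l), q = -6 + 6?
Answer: (12 + I*sqrt(2))**2 ≈ 142.0 + 33.941*I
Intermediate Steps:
q = 0
D(l, y) = sqrt(-2 + l**2)
r(u) = 4 + u
(D(q, 6) + r(8))**2 = (sqrt(-2 + 0**2) + (4 + 8))**2 = (sqrt(-2 + 0) + 12)**2 = (sqrt(-2) + 12)**2 = (I*sqrt(2) + 12)**2 = (12 + I*sqrt(2))**2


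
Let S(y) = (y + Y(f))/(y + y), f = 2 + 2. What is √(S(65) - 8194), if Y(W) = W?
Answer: I*√138469630/130 ≈ 90.518*I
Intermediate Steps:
f = 4
S(y) = (4 + y)/(2*y) (S(y) = (y + 4)/(y + y) = (4 + y)/((2*y)) = (4 + y)*(1/(2*y)) = (4 + y)/(2*y))
√(S(65) - 8194) = √((½)*(4 + 65)/65 - 8194) = √((½)*(1/65)*69 - 8194) = √(69/130 - 8194) = √(-1065151/130) = I*√138469630/130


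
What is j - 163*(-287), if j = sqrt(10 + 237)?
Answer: 46781 + sqrt(247) ≈ 46797.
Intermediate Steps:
j = sqrt(247) ≈ 15.716
j - 163*(-287) = sqrt(247) - 163*(-287) = sqrt(247) + 46781 = 46781 + sqrt(247)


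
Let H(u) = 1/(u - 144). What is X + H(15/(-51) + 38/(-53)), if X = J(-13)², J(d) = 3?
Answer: 1174994/130655 ≈ 8.9931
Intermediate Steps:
H(u) = 1/(-144 + u)
X = 9 (X = 3² = 9)
X + H(15/(-51) + 38/(-53)) = 9 + 1/(-144 + (15/(-51) + 38/(-53))) = 9 + 1/(-144 + (15*(-1/51) + 38*(-1/53))) = 9 + 1/(-144 + (-5/17 - 38/53)) = 9 + 1/(-144 - 911/901) = 9 + 1/(-130655/901) = 9 - 901/130655 = 1174994/130655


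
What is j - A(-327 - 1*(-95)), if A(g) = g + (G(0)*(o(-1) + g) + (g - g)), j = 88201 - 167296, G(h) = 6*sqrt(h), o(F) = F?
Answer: -78863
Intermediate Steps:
j = -79095
A(g) = g (A(g) = g + ((6*sqrt(0))*(-1 + g) + (g - g)) = g + ((6*0)*(-1 + g) + 0) = g + (0*(-1 + g) + 0) = g + (0 + 0) = g + 0 = g)
j - A(-327 - 1*(-95)) = -79095 - (-327 - 1*(-95)) = -79095 - (-327 + 95) = -79095 - 1*(-232) = -79095 + 232 = -78863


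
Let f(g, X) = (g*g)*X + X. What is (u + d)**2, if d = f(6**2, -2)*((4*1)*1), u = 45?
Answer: 106729561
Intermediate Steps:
f(g, X) = X + X*g**2 (f(g, X) = g**2*X + X = X*g**2 + X = X + X*g**2)
d = -10376 (d = (-2*(1 + (6**2)**2))*((4*1)*1) = (-2*(1 + 36**2))*(4*1) = -2*(1 + 1296)*4 = -2*1297*4 = -2594*4 = -10376)
(u + d)**2 = (45 - 10376)**2 = (-10331)**2 = 106729561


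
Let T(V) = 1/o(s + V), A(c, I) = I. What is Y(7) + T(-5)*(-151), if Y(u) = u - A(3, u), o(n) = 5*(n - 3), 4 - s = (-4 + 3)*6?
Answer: -151/10 ≈ -15.100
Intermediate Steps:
s = 10 (s = 4 - (-4 + 3)*6 = 4 - (-1)*6 = 4 - 1*(-6) = 4 + 6 = 10)
o(n) = -15 + 5*n (o(n) = 5*(-3 + n) = -15 + 5*n)
Y(u) = 0 (Y(u) = u - u = 0)
T(V) = 1/(35 + 5*V) (T(V) = 1/(-15 + 5*(10 + V)) = 1/(-15 + (50 + 5*V)) = 1/(35 + 5*V))
Y(7) + T(-5)*(-151) = 0 + (1/(5*(7 - 5)))*(-151) = 0 + ((1/5)/2)*(-151) = 0 + ((1/5)*(1/2))*(-151) = 0 + (1/10)*(-151) = 0 - 151/10 = -151/10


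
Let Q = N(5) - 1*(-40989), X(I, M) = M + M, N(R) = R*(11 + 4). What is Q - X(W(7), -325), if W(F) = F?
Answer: 41714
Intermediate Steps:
N(R) = 15*R (N(R) = R*15 = 15*R)
X(I, M) = 2*M
Q = 41064 (Q = 15*5 - 1*(-40989) = 75 + 40989 = 41064)
Q - X(W(7), -325) = 41064 - 2*(-325) = 41064 - 1*(-650) = 41064 + 650 = 41714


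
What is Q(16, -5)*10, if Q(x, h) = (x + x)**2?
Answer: 10240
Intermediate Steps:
Q(x, h) = 4*x**2 (Q(x, h) = (2*x)**2 = 4*x**2)
Q(16, -5)*10 = (4*16**2)*10 = (4*256)*10 = 1024*10 = 10240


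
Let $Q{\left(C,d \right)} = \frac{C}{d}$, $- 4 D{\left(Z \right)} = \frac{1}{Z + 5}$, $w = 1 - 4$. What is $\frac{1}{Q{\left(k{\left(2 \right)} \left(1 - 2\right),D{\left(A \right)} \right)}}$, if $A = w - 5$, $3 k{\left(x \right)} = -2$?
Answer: $\frac{1}{8} \approx 0.125$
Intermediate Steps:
$k{\left(x \right)} = - \frac{2}{3}$ ($k{\left(x \right)} = \frac{1}{3} \left(-2\right) = - \frac{2}{3}$)
$w = -3$
$A = -8$ ($A = -3 - 5 = -8$)
$D{\left(Z \right)} = - \frac{1}{4 \left(5 + Z\right)}$ ($D{\left(Z \right)} = - \frac{1}{4 \left(Z + 5\right)} = - \frac{1}{4 \left(5 + Z\right)}$)
$\frac{1}{Q{\left(k{\left(2 \right)} \left(1 - 2\right),D{\left(A \right)} \right)}} = \frac{1}{- \frac{2 \left(1 - 2\right)}{3} \frac{1}{\left(-1\right) \frac{1}{20 + 4 \left(-8\right)}}} = \frac{1}{\left(- \frac{2}{3}\right) \left(-1\right) \frac{1}{\left(-1\right) \frac{1}{20 - 32}}} = \frac{1}{\frac{2}{3} \frac{1}{\left(-1\right) \frac{1}{-12}}} = \frac{1}{\frac{2}{3} \frac{1}{\left(-1\right) \left(- \frac{1}{12}\right)}} = \frac{1}{\frac{2}{3} \frac{1}{\frac{1}{12}}} = \frac{1}{\frac{2}{3} \cdot 12} = \frac{1}{8}$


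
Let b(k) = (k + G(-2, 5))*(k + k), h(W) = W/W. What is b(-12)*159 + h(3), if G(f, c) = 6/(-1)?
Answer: 68689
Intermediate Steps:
G(f, c) = -6 (G(f, c) = 6*(-1) = -6)
h(W) = 1
b(k) = 2*k*(-6 + k) (b(k) = (k - 6)*(k + k) = (-6 + k)*(2*k) = 2*k*(-6 + k))
b(-12)*159 + h(3) = (2*(-12)*(-6 - 12))*159 + 1 = (2*(-12)*(-18))*159 + 1 = 432*159 + 1 = 68688 + 1 = 68689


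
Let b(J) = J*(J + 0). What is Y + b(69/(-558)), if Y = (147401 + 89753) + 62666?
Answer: 10372573249/34596 ≈ 2.9982e+5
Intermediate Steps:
b(J) = J**2 (b(J) = J*J = J**2)
Y = 299820 (Y = 237154 + 62666 = 299820)
Y + b(69/(-558)) = 299820 + (69/(-558))**2 = 299820 + (69*(-1/558))**2 = 299820 + (-23/186)**2 = 299820 + 529/34596 = 10372573249/34596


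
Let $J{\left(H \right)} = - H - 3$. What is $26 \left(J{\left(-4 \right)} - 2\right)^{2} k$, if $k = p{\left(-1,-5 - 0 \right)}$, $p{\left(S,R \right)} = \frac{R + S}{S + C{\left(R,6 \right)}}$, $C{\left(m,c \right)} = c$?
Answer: $- \frac{156}{5} \approx -31.2$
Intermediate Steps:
$p{\left(S,R \right)} = \frac{R + S}{6 + S}$ ($p{\left(S,R \right)} = \frac{R + S}{S + 6} = \frac{R + S}{6 + S}$)
$k = - \frac{6}{5}$ ($k = \frac{\left(-5 - 0\right) - 1}{6 - 1} = \frac{\left(-5 + 0\right) - 1}{5} = \frac{-5 - 1}{5} = \frac{1}{5} \left(-6\right) = - \frac{6}{5} \approx -1.2$)
$J{\left(H \right)} = -3 - H$
$26 \left(J{\left(-4 \right)} - 2\right)^{2} k = 26 \left(\left(-3 - -4\right) - 2\right)^{2} \left(- \frac{6}{5}\right) = 26 \left(\left(-3 + 4\right) - 2\right)^{2} \left(- \frac{6}{5}\right) = 26 \left(1 - 2\right)^{2} \left(- \frac{6}{5}\right) = 26 \left(-1\right)^{2} \left(- \frac{6}{5}\right) = 26 \cdot 1 \left(- \frac{6}{5}\right) = 26 \left(- \frac{6}{5}\right) = - \frac{156}{5}$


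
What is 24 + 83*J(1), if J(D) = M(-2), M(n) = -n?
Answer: 190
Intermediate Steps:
J(D) = 2 (J(D) = -1*(-2) = 2)
24 + 83*J(1) = 24 + 83*2 = 24 + 166 = 190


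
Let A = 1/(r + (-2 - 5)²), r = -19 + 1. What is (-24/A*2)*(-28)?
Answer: 41664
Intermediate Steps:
r = -18
A = 1/31 (A = 1/(-18 + (-2 - 5)²) = 1/(-18 + (-7)²) = 1/(-18 + 49) = 1/31 ≈ 0.032258)
(-24/A*2)*(-28) = (-24/1/31*2)*(-28) = (-24*31*2)*(-28) = -744*2*(-28) = -1488*(-28) = 41664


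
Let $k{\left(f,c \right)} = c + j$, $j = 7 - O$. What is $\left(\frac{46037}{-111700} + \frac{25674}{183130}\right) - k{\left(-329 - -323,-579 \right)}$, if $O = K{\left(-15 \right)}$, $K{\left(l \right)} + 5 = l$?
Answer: $\frac{1128593982199}{2045562100} \approx 551.73$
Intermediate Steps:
$K{\left(l \right)} = -5 + l$
$O = -20$ ($O = -5 - 15 = -20$)
$j = 27$ ($j = 7 - -20 = 7 + 20 = 27$)
$k{\left(f,c \right)} = 27 + c$ ($k{\left(f,c \right)} = c + 27 = 27 + c$)
$\left(\frac{46037}{-111700} + \frac{25674}{183130}\right) - k{\left(-329 - -323,-579 \right)} = \left(\frac{46037}{-111700} + \frac{25674}{183130}\right) - \left(27 - 579\right) = \left(46037 \left(- \frac{1}{111700}\right) + 25674 \cdot \frac{1}{183130}\right) - -552 = \left(- \frac{46037}{111700} + \frac{12837}{91565}\right) + 552 = - \frac{556297001}{2045562100} + 552 = \frac{1128593982199}{2045562100}$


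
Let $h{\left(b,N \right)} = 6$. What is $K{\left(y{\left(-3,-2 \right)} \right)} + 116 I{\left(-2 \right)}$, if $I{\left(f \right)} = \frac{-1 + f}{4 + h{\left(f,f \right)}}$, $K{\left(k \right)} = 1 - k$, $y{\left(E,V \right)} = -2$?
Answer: $- \frac{159}{5} \approx -31.8$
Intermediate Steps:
$I{\left(f \right)} = - \frac{1}{10} + \frac{f}{10}$ ($I{\left(f \right)} = \frac{-1 + f}{4 + 6} = \frac{-1 + f}{10} = \left(-1 + f\right) \frac{1}{10} = - \frac{1}{10} + \frac{f}{10}$)
$K{\left(y{\left(-3,-2 \right)} \right)} + 116 I{\left(-2 \right)} = \left(1 - -2\right) + 116 \left(- \frac{1}{10} + \frac{1}{10} \left(-2\right)\right) = \left(1 + 2\right) + 116 \left(- \frac{1}{10} - \frac{1}{5}\right) = 3 + 116 \left(- \frac{3}{10}\right) = 3 - \frac{174}{5} = - \frac{159}{5}$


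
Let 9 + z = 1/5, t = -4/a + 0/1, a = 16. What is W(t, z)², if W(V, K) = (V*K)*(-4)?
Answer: 1936/25 ≈ 77.440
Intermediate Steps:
t = -¼ (t = -4/16 + 0/1 = -4*1/16 + 0*1 = -¼ + 0 = -¼ ≈ -0.25000)
z = -44/5 (z = -9 + 1/5 = -9 + ⅕ = -44/5 ≈ -8.8000)
W(V, K) = -4*K*V (W(V, K) = (K*V)*(-4) = -4*K*V)
W(t, z)² = (-4*(-44/5)*(-¼))² = (-44/5)² = 1936/25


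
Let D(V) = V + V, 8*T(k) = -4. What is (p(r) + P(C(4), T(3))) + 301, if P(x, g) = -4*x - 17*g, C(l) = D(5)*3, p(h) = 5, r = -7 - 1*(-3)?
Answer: 389/2 ≈ 194.50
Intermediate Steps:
T(k) = -½ (T(k) = (⅛)*(-4) = -½)
r = -4 (r = -7 + 3 = -4)
D(V) = 2*V
C(l) = 30 (C(l) = (2*5)*3 = 10*3 = 30)
P(x, g) = -17*g - 4*x
(p(r) + P(C(4), T(3))) + 301 = (5 + (-17*(-½) - 4*30)) + 301 = (5 + (17/2 - 120)) + 301 = (5 - 223/2) + 301 = -213/2 + 301 = 389/2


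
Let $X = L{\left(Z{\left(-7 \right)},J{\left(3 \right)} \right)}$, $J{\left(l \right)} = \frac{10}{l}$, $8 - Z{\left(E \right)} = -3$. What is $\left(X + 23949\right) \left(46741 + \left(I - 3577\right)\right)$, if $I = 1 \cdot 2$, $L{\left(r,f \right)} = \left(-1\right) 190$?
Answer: $1025580994$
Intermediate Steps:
$Z{\left(E \right)} = 11$ ($Z{\left(E \right)} = 8 - -3 = 8 + 3 = 11$)
$L{\left(r,f \right)} = -190$
$I = 2$
$X = -190$
$\left(X + 23949\right) \left(46741 + \left(I - 3577\right)\right) = \left(-190 + 23949\right) \left(46741 + \left(2 - 3577\right)\right) = 23759 \left(46741 + \left(2 - 3577\right)\right) = 23759 \left(46741 - 3575\right) = 23759 \cdot 43166 = 1025580994$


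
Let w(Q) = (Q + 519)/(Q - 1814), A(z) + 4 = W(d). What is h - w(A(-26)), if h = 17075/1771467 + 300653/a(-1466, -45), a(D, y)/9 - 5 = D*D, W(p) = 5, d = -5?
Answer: 922948908815338/2958169372198299 ≈ 0.31200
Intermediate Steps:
a(D, y) = 45 + 9*D² (a(D, y) = 45 + 9*(D*D) = 45 + 9*D²)
A(z) = 1 (A(z) = -4 + 5 = 1)
w(Q) = (519 + Q)/(-1814 + Q)
h = 287623061542/11421503367561 (h = 17075/1771467 + 300653/(45 + 9*(-1466)²) = 17075*(1/1771467) + 300653/(45 + 9*2149156) = 17075/1771467 + 300653/(45 + 19342404) = 17075/1771467 + 300653/19342449 = 287623061542/11421503367561 ≈ 0.025183)
h - w(A(-26)) = 287623061542/11421503367561 - (519 + 1)/(-1814 + 1) = 287623061542/11421503367561 - 520/(-1813) = 287623061542/11421503367561 - (-1)*520/1813 = 287623061542/11421503367561 - 1*(-520/1813) = 287623061542/11421503367561 + 520/1813 = 922948908815338/2958169372198299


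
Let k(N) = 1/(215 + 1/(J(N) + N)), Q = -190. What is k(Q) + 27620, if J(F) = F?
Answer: 2256526760/81699 ≈ 27620.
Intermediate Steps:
k(N) = 1/(215 + 1/(2*N)) (k(N) = 1/(215 + 1/(N + N)) = 1/(215 + 1/(2*N)))
k(Q) + 27620 = 2*(-190)/(1 + 430*(-190)) + 27620 = 2*(-190)/(1 - 81700) + 27620 = 2*(-190)/(-81699) + 27620 = 2*(-190)*(-1/81699) + 27620 = 380/81699 + 27620 = 2256526760/81699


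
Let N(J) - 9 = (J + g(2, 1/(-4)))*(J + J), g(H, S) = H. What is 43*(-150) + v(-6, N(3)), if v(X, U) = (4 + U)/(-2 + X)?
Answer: -51643/8 ≈ -6455.4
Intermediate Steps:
N(J) = 9 + 2*J*(2 + J) (N(J) = 9 + (J + 2)*(J + J) = 9 + (2 + J)*(2*J) = 9 + 2*J*(2 + J))
v(X, U) = (4 + U)/(-2 + X)
43*(-150) + v(-6, N(3)) = 43*(-150) + (4 + (9 + 2*3**2 + 4*3))/(-2 - 6) = -6450 + (4 + (9 + 2*9 + 12))/(-8) = -6450 - (4 + (9 + 18 + 12))/8 = -6450 - (4 + 39)/8 = -6450 - 1/8*43 = -6450 - 43/8 = -51643/8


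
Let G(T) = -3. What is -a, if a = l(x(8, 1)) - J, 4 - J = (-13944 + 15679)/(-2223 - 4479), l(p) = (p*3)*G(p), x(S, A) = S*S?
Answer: 3888895/6702 ≈ 580.26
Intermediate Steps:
x(S, A) = S²
l(p) = -9*p (l(p) = (p*3)*(-3) = (3*p)*(-3) = -9*p)
J = 28543/6702 (J = 4 - (-13944 + 15679)/(-2223 - 4479) = 4 - 1735/(-6702) = 4 - 1735*(-1)/6702 = 4 - 1*(-1735/6702) = 4 + 1735/6702 = 28543/6702 ≈ 4.2589)
a = -3888895/6702 (a = -9*8² - 1*28543/6702 = -9*64 - 28543/6702 = -576 - 28543/6702 = -3888895/6702 ≈ -580.26)
-a = -1*(-3888895/6702) = 3888895/6702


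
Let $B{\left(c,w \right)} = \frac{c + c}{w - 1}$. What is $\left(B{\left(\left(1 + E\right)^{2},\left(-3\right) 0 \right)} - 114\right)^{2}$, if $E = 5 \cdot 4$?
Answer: $992016$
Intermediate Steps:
$E = 20$
$B{\left(c,w \right)} = \frac{2 c}{-1 + w}$
$\left(B{\left(\left(1 + E\right)^{2},\left(-3\right) 0 \right)} - 114\right)^{2} = \left(\frac{2 \left(1 + 20\right)^{2}}{-1 - 0} - 114\right)^{2} = \left(\frac{2 \cdot 21^{2}}{-1 + 0} - 114\right)^{2} = \left(2 \cdot 441 \frac{1}{-1} - 114\right)^{2} = \left(2 \cdot 441 \left(-1\right) - 114\right)^{2} = \left(-882 - 114\right)^{2} = \left(-996\right)^{2} = 992016$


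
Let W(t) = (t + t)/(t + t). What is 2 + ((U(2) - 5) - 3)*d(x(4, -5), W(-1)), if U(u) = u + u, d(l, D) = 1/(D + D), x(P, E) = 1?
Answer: 0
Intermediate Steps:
W(t) = 1 (W(t) = (2*t)/((2*t)) = (2*t)*(1/(2*t)) = 1)
d(l, D) = 1/(2*D)
U(u) = 2*u
2 + ((U(2) - 5) - 3)*d(x(4, -5), W(-1)) = 2 + ((2*2 - 5) - 3)*((½)/1) = 2 + ((4 - 5) - 3)*((½)*1) = 2 + (-1 - 3)*(½) = 2 - 4*½ = 2 - 2 = 0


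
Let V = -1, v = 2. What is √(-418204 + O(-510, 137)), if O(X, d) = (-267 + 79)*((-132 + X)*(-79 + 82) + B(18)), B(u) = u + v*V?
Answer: 2*I*√14781 ≈ 243.15*I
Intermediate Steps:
B(u) = -2 + u (B(u) = u + 2*(-1) = u - 2 = -2 + u)
O(X, d) = 71440 - 564*X (O(X, d) = (-267 + 79)*((-132 + X)*(-79 + 82) + (-2 + 18)) = -188*((-132 + X)*3 + 16) = -188*((-396 + 3*X) + 16) = -188*(-380 + 3*X) = 71440 - 564*X)
√(-418204 + O(-510, 137)) = √(-418204 + (71440 - 564*(-510))) = √(-418204 + (71440 + 287640)) = √(-418204 + 359080) = √(-59124) = 2*I*√14781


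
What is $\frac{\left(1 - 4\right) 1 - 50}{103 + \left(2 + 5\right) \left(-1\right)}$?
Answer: $- \frac{53}{96} \approx -0.55208$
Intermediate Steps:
$\frac{\left(1 - 4\right) 1 - 50}{103 + \left(2 + 5\right) \left(-1\right)} = \frac{\left(-3\right) 1 - 50}{103 + 7 \left(-1\right)} = \frac{-3 - 50}{103 - 7} = - \frac{53}{96}$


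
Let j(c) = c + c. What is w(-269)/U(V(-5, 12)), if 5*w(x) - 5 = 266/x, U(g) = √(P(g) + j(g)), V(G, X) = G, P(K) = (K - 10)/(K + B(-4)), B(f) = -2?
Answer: -1079*I*√385/73975 ≈ -0.2862*I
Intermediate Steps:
P(K) = (-10 + K)/(-2 + K) (P(K) = (K - 10)/(K - 2) = (-10 + K)/(-2 + K))
j(c) = 2*c
U(g) = √(2*g + (-10 + g)/(-2 + g)) (U(g) = √((-10 + g)/(-2 + g) + 2*g) = √(2*g + (-10 + g)/(-2 + g)))
w(x) = 1 + 266/(5*x) (w(x) = 1 + (266/x)/5 = 1 + 266/(5*x))
w(-269)/U(V(-5, 12)) = ((266/5 - 269)/(-269))/(√((-10 - 5 + 2*(-5)*(-2 - 5))/(-2 - 5))) = (-1/269*(-1079/5))/(√((-10 - 5 + 2*(-5)*(-7))/(-7))) = 1079/(1345*(√(-(-10 - 5 + 70)/7))) = 1079/(1345*(√(-⅐*55))) = 1079/(1345*(√(-55/7))) = 1079/(1345*((I*√385/7))) = 1079*(-I*√385/55)/1345 = -1079*I*√385/73975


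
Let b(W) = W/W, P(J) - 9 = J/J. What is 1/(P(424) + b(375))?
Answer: 1/11 ≈ 0.090909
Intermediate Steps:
P(J) = 10 (P(J) = 9 + J/J = 9 + 1 = 10)
b(W) = 1
1/(P(424) + b(375)) = 1/(10 + 1) = 1/11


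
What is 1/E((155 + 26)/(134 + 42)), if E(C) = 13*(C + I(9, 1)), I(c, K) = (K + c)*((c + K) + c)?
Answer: 176/437073 ≈ 0.00040268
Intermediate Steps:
I(c, K) = (K + c)*(K + 2*c) (I(c, K) = (K + c)*((K + c) + c) = (K + c)*(K + 2*c))
E(C) = 2470 + 13*C (E(C) = 13*(C + (1**2 + 2*9**2 + 3*1*9)) = 13*(C + (1 + 2*81 + 27)) = 13*(C + (1 + 162 + 27)) = 13*(C + 190) = 13*(190 + C) = 2470 + 13*C)
1/E((155 + 26)/(134 + 42)) = 1/(2470 + 13*((155 + 26)/(134 + 42))) = 1/(2470 + 13*(181/176)) = 1/(2470 + 2353/176) = 1/(437073/176) = 176/437073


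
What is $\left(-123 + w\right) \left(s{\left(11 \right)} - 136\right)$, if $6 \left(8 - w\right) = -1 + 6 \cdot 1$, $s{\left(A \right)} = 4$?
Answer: $15290$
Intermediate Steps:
$w = \frac{43}{6}$ ($w = 8 - \frac{-1 + 6 \cdot 1}{6} = 8 - \frac{-1 + 6}{6} = 8 - \frac{5}{6} = \frac{43}{6} \approx 7.1667$)
$\left(-123 + w\right) \left(s{\left(11 \right)} - 136\right) = \left(-123 + \frac{43}{6}\right) \left(4 - 136\right) = \left(- \frac{695}{6}\right) \left(-132\right) = 15290$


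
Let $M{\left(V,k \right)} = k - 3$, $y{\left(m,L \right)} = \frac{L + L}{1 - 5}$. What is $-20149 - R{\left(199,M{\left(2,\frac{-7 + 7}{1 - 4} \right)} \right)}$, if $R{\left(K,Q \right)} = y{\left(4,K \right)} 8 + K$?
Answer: $-19552$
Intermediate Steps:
$y{\left(m,L \right)} = - \frac{L}{2}$ ($y{\left(m,L \right)} = \frac{2 L}{-4} = 2 L \left(- \frac{1}{4}\right) = - \frac{L}{2}$)
$M{\left(V,k \right)} = -3 + k$
$R{\left(K,Q \right)} = - 3 K$ ($R{\left(K,Q \right)} = - \frac{K}{2} \cdot 8 + K = - 4 K + K = - 3 K$)
$-20149 - R{\left(199,M{\left(2,\frac{-7 + 7}{1 - 4} \right)} \right)} = -20149 - \left(-3\right) 199 = -20149 - -597 = -20149 + 597 = -19552$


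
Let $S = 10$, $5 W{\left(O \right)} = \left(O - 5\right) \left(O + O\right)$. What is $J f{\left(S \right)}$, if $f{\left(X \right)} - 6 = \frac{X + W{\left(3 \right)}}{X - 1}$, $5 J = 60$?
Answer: $\frac{1232}{15} \approx 82.133$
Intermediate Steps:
$W{\left(O \right)} = \frac{2 O \left(-5 + O\right)}{5}$ ($W{\left(O \right)} = \frac{\left(O - 5\right) \left(O + O\right)}{5} = \frac{\left(-5 + O\right) 2 O}{5} = \frac{2 O \left(-5 + O\right)}{5}$)
$J = 12$ ($J = \frac{1}{5} \cdot 60 = 12$)
$f{\left(X \right)} = 6 + \frac{- \frac{12}{5} + X}{-1 + X}$ ($f{\left(X \right)} = 6 + \frac{X + \frac{2}{5} \cdot 3 \left(-5 + 3\right)}{X - 1} = 6 + \frac{X + \frac{2}{5} \cdot 3 \left(-2\right)}{-1 + X} = 6 + \frac{X - \frac{12}{5}}{-1 + X} = 6 + \frac{- \frac{12}{5} + X}{-1 + X}$)
$J f{\left(S \right)} = 12 \frac{7 \left(-6 + 5 \cdot 10\right)}{5 \left(-1 + 10\right)} = 12 \frac{7 \left(-6 + 50\right)}{5 \cdot 9} = 12 \cdot \frac{7}{5} \cdot \frac{1}{9} \cdot 44 = 12 \cdot \frac{308}{45} = \frac{1232}{15}$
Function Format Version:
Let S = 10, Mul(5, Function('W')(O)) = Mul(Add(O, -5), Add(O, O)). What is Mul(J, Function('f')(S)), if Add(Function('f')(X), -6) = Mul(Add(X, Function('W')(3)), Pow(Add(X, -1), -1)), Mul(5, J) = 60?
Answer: Rational(1232, 15) ≈ 82.133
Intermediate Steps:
Function('W')(O) = Mul(Rational(2, 5), O, Add(-5, O)) (Function('W')(O) = Mul(Rational(1, 5), Mul(Add(O, -5), Add(O, O))) = Mul(Rational(1, 5), Mul(Add(-5, O), Mul(2, O))) = Mul(Rational(1, 5), Mul(2, O, Add(-5, O))) = Mul(Rational(2, 5), O, Add(-5, O)))
J = 12 (J = Mul(Rational(1, 5), 60) = 12)
Function('f')(X) = Add(6, Mul(Pow(Add(-1, X), -1), Add(Rational(-12, 5), X))) (Function('f')(X) = Add(6, Mul(Add(X, Mul(Rational(2, 5), 3, Add(-5, 3))), Pow(Add(X, -1), -1))) = Add(6, Mul(Add(X, Mul(Rational(2, 5), 3, -2)), Pow(Add(-1, X), -1))) = Add(6, Mul(Add(X, Rational(-12, 5)), Pow(Add(-1, X), -1))) = Add(6, Mul(Add(Rational(-12, 5), X), Pow(Add(-1, X), -1))) = Add(6, Mul(Pow(Add(-1, X), -1), Add(Rational(-12, 5), X))))
Mul(J, Function('f')(S)) = Mul(12, Mul(Rational(7, 5), Pow(Add(-1, 10), -1), Add(-6, Mul(5, 10)))) = Mul(12, Mul(Rational(7, 5), Pow(9, -1), Add(-6, 50))) = Mul(12, Mul(Rational(7, 5), Rational(1, 9), 44)) = Mul(12, Rational(308, 45)) = Rational(1232, 15)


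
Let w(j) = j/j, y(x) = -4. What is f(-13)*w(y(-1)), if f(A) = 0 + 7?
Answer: 7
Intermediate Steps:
f(A) = 7
w(j) = 1
f(-13)*w(y(-1)) = 7*1 = 7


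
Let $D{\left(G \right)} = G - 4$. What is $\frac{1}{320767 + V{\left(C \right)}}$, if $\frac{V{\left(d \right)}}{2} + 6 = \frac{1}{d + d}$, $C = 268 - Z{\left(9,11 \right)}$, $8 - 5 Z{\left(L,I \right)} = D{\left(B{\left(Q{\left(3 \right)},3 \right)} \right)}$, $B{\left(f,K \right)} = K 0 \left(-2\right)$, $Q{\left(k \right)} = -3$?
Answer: $\frac{1328}{425962645} \approx 3.1176 \cdot 10^{-6}$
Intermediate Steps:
$B{\left(f,K \right)} = 0$ ($B{\left(f,K \right)} = 0 \left(-2\right) = 0$)
$D{\left(G \right)} = -4 + G$ ($D{\left(G \right)} = G - 4 = -4 + G$)
$Z{\left(L,I \right)} = \frac{12}{5}$ ($Z{\left(L,I \right)} = \frac{8}{5} - \frac{-4 + 0}{5} = \frac{8}{5} - - \frac{4}{5} = \frac{8}{5} + \frac{4}{5} = \frac{12}{5}$)
$C = \frac{1328}{5}$ ($C = 268 - \frac{12}{5} = \frac{1328}{5} \approx 265.6$)
$V{\left(d \right)} = -12 + \frac{1}{d}$ ($V{\left(d \right)} = -12 + \frac{2}{d + d} = -12 + \frac{2}{2 d} = -12 + 2 \frac{1}{2 d} = -12 + \frac{1}{d}$)
$\frac{1}{320767 + V{\left(C \right)}} = \frac{1}{320767 - \left(12 - \frac{1}{\frac{1328}{5}}\right)} = \frac{1}{320767 + \left(-12 + \frac{5}{1328}\right)} = \frac{1}{320767 - \frac{15931}{1328}} = \frac{1}{\frac{425962645}{1328}} = \frac{1328}{425962645}$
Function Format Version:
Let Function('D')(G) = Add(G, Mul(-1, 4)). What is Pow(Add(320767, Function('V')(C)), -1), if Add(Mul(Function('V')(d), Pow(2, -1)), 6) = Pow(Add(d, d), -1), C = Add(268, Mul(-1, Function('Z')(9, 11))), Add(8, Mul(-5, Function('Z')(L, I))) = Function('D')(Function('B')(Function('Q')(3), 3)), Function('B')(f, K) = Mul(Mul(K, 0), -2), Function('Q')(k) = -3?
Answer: Rational(1328, 425962645) ≈ 3.1176e-6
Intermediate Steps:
Function('B')(f, K) = 0 (Function('B')(f, K) = Mul(0, -2) = 0)
Function('D')(G) = Add(-4, G) (Function('D')(G) = Add(G, -4) = Add(-4, G))
Function('Z')(L, I) = Rational(12, 5) (Function('Z')(L, I) = Add(Rational(8, 5), Mul(Rational(-1, 5), Add(-4, 0))) = Add(Rational(8, 5), Mul(Rational(-1, 5), -4)) = Add(Rational(8, 5), Rational(4, 5)) = Rational(12, 5))
C = Rational(1328, 5) (C = Add(268, Mul(-1, Rational(12, 5))) = Add(268, Rational(-12, 5)) = Rational(1328, 5) ≈ 265.60)
Function('V')(d) = Add(-12, Pow(d, -1)) (Function('V')(d) = Add(-12, Mul(2, Pow(Add(d, d), -1))) = Add(-12, Mul(2, Pow(Mul(2, d), -1))) = Add(-12, Mul(2, Mul(Rational(1, 2), Pow(d, -1)))) = Add(-12, Pow(d, -1)))
Pow(Add(320767, Function('V')(C)), -1) = Pow(Add(320767, Add(-12, Pow(Rational(1328, 5), -1))), -1) = Pow(Add(320767, Add(-12, Rational(5, 1328))), -1) = Pow(Add(320767, Rational(-15931, 1328)), -1) = Pow(Rational(425962645, 1328), -1) = Rational(1328, 425962645)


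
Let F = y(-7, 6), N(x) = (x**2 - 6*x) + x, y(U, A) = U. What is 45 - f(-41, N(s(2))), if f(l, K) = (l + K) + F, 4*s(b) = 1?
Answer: 1507/16 ≈ 94.188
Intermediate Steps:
s(b) = 1/4 (s(b) = (1/4)*1 = 1/4)
N(x) = x**2 - 5*x
F = -7
f(l, K) = -7 + K + l (f(l, K) = (l + K) - 7 = (K + l) - 7 = -7 + K + l)
45 - f(-41, N(s(2))) = 45 - (-7 + (-5 + 1/4)/4 - 41) = 45 - (-7 + (1/4)*(-19/4) - 41) = 45 - (-7 - 19/16 - 41) = 45 - 1*(-787/16) = 45 + 787/16 = 1507/16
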